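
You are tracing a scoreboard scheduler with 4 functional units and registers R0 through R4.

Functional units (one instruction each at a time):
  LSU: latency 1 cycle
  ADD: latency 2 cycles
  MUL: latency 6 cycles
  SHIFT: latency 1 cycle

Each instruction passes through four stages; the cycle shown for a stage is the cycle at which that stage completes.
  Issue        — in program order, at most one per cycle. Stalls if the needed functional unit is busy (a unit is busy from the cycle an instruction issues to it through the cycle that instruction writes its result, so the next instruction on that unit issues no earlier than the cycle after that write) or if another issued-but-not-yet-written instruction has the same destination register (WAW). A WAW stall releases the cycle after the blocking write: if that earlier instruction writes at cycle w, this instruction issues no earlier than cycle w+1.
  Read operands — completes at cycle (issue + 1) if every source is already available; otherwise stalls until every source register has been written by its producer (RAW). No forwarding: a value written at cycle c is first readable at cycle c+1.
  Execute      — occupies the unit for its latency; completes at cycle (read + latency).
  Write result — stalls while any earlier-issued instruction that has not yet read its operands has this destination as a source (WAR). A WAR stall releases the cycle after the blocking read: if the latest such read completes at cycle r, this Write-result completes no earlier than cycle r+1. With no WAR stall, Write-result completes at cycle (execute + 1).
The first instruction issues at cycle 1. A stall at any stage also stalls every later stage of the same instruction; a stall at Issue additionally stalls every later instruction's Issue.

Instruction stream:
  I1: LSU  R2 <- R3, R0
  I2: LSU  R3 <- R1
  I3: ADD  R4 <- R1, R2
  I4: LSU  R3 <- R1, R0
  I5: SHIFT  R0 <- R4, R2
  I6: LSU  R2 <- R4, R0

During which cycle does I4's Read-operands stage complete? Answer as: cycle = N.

c1: I1 dispatched to LSU
c2: I1 operands ready
c3: I1 complete
c4: R2←I1
c5: I2 dispatched to LSU
c6: I2 operands ready; I3 dispatched to ADD
c7: I2 complete; I3 operands ready
c8: R3←I2
c9: I3 complete; I4 dispatched to LSU
c10: R4←I3; I4 operands ready; I5 dispatched to SHIFT
c11: I4 complete; I5 operands ready
c12: R3←I4; I5 complete
c13: R0←I5; I6 dispatched to LSU
c14: I6 operands ready
c15: I6 complete
c16: R2←I6

cycle = 10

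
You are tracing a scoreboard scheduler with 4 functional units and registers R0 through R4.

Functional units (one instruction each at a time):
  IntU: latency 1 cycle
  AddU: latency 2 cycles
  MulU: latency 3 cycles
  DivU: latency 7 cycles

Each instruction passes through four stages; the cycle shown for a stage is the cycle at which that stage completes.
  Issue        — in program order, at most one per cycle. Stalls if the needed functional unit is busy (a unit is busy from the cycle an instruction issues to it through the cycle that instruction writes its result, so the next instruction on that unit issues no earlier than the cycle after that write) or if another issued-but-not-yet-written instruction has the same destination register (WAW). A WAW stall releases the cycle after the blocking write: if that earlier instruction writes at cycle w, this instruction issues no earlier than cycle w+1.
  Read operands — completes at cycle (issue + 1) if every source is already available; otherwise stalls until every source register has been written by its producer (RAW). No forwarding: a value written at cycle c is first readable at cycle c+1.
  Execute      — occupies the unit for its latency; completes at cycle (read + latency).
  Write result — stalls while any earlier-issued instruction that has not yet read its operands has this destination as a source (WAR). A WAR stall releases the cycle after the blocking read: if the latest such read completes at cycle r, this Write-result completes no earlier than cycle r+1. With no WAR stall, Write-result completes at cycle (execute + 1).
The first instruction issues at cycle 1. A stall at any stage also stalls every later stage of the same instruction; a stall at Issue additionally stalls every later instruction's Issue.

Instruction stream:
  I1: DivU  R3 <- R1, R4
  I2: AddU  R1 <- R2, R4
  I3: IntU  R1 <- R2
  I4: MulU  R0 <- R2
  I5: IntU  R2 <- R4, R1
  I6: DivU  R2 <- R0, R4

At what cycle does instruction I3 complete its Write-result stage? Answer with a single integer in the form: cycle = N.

cycle = 10

  I1 | 1 | 2 | 9 | 10
  I2 | 2 | 3 | 5 | 6
  I3 | 7 | 8 | 9 | 10   WAW R1: wait I2 write@6
  I4 | 8 | 9 | 12 | 13
  I5 | 11 | 12 | 13 | 14   struct: IntU busy until I3 writes@10
  I6 | 15 | 16 | 23 | 24   WAW R2: wait I5 write@14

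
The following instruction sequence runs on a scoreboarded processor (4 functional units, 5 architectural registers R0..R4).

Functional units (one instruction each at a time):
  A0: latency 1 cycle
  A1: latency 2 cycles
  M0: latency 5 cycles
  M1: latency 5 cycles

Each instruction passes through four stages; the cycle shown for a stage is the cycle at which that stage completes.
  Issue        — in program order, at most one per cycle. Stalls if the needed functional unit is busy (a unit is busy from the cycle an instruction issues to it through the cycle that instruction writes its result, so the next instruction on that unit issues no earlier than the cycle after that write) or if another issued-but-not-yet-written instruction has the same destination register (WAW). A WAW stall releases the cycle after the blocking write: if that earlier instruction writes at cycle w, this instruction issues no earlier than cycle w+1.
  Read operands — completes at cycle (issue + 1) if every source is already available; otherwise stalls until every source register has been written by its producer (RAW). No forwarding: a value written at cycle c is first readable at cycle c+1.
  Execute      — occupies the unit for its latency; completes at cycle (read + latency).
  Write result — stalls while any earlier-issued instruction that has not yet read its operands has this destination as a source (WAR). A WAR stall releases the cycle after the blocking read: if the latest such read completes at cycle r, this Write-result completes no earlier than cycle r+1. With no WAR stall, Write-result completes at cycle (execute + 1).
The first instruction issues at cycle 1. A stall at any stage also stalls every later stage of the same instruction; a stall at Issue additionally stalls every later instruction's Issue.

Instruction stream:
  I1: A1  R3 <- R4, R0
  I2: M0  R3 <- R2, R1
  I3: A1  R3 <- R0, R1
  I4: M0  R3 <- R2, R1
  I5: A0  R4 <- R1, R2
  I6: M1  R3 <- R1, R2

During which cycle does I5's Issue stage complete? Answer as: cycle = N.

t=1  I1 dispatched to A1
t=2  I1 operands ready
t=4  I1 complete
t=5  R3←I1
t=6  I2 dispatched to M0
t=7  I2 operands ready
t=12  I2 complete
t=13  R3←I2
t=14  I3 dispatched to A1
t=15  I3 operands ready
t=17  I3 complete
t=18  R3←I3
t=19  I4 dispatched to M0
t=20  I4 operands ready, I5 dispatched to A0
t=21  I5 operands ready
t=22  I5 complete
t=23  R4←I5
t=25  I4 complete
t=26  R3←I4
t=27  I6 dispatched to M1
t=28  I6 operands ready
t=33  I6 complete
t=34  R3←I6

cycle = 20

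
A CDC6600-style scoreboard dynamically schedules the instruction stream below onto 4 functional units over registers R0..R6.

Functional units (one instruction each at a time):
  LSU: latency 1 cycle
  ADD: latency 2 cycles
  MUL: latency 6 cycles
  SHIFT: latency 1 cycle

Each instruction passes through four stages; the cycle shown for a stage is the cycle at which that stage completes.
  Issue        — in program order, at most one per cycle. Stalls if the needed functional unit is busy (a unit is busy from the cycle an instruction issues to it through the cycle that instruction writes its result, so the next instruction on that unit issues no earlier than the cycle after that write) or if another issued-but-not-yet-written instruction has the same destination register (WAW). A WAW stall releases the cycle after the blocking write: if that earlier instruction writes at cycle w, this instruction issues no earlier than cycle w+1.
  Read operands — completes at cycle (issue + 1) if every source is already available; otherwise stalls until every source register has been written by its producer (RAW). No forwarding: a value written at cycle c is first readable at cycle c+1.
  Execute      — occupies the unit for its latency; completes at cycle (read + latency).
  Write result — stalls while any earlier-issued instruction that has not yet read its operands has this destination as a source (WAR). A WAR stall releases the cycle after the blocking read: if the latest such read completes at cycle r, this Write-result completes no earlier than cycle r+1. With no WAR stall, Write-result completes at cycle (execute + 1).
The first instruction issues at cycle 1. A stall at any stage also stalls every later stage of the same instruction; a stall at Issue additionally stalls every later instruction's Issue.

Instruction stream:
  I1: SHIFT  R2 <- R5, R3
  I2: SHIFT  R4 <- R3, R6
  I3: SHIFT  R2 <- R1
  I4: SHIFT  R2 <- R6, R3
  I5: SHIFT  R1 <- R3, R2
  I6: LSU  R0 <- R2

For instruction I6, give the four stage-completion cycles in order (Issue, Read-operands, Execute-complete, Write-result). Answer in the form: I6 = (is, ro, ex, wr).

I6 = (18, 19, 20, 21)

t=1  I1→SHIFT
t=2  I1 RO
t=3  I1 EX
t=4  I1 WR R2
t=5  I2→SHIFT
t=6  I2 RO
t=7  I2 EX
t=8  I2 WR R4
t=9  I3→SHIFT
t=10  I3 RO
t=11  I3 EX
t=12  I3 WR R2
t=13  I4→SHIFT
t=14  I4 RO
t=15  I4 EX
t=16  I4 WR R2
t=17  I5→SHIFT
t=18  I5 RO; I6→LSU
t=19  I5 EX; I6 RO
t=20  I5 WR R1; I6 EX
t=21  I6 WR R0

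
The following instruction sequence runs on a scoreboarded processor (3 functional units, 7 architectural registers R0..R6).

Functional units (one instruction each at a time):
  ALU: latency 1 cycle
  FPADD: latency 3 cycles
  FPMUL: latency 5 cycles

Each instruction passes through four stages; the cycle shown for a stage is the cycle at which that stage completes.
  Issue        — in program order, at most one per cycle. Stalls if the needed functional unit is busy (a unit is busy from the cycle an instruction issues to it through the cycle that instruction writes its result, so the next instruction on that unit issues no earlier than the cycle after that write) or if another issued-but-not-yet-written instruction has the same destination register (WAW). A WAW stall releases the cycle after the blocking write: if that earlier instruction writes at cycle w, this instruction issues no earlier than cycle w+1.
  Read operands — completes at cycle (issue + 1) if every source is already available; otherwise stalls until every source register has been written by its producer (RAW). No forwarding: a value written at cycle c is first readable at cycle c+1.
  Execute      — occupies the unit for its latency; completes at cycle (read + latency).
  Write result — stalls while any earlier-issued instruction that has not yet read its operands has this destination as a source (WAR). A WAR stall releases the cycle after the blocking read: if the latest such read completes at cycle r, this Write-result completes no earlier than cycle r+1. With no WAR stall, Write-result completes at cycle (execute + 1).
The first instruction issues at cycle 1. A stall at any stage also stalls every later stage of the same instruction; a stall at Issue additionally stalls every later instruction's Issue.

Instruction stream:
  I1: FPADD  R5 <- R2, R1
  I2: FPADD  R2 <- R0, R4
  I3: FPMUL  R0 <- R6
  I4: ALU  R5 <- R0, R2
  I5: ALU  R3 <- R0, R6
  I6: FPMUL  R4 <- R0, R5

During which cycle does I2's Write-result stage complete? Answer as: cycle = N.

cycle = 12

[I1] 1/2/5/6
[I2] 7/8/11/12  (struct: FPADD busy until I1 writes@6)
[I3] 8/9/14/15
[I4] 9/16/17/18  (RAW R0: wait I3 write@15)
[I5] 19/20/21/22  (struct: ALU busy until I4 writes@18)
[I6] 20/21/26/27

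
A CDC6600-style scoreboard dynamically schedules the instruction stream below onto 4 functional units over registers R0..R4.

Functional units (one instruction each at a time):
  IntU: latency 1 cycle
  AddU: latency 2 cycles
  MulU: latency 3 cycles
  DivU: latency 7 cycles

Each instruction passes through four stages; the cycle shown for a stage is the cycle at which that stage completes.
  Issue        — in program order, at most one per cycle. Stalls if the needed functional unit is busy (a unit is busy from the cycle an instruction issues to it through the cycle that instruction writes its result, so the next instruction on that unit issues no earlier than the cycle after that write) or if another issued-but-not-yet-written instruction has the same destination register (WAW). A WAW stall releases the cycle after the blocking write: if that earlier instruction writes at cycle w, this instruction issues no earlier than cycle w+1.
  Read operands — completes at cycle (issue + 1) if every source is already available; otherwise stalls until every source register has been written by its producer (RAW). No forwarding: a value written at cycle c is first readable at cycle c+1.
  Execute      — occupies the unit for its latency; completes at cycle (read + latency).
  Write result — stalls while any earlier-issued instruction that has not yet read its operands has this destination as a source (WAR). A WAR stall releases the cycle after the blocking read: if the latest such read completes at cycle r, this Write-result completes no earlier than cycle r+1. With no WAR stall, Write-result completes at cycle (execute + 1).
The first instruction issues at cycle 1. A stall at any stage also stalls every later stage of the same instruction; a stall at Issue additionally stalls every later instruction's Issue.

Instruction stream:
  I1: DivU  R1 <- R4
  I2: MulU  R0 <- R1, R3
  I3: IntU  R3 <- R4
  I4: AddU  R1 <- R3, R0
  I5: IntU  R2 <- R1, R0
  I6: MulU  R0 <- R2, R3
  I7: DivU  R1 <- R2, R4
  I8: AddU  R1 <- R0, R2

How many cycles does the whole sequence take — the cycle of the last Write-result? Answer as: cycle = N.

cycle = 36

I1  is:1  ro:2  ex:9  wr:10
I2  is:2  ro:11  ex:14  wr:15  — RAW R1: wait I1 write@10
I3  is:3  ro:4  ex:5  wr:12  — WAR R3: wait I2 read@11
I4  is:11  ro:16  ex:18  wr:19  — WAW R1: wait I1 write@10, RAW R0: wait I2 write@15
I5  is:13  ro:20  ex:21  wr:22  — struct: IntU busy until I3 writes@12, RAW R1: wait I4 write@19
I6  is:16  ro:23  ex:26  wr:27  — struct: MulU busy until I2 writes@15, RAW R2: wait I5 write@22
I7  is:20  ro:23  ex:30  wr:31  — WAW R1: wait I4 write@19, RAW R2: wait I5 write@22
I8  is:32  ro:33  ex:35  wr:36  — WAW R1: wait I7 write@31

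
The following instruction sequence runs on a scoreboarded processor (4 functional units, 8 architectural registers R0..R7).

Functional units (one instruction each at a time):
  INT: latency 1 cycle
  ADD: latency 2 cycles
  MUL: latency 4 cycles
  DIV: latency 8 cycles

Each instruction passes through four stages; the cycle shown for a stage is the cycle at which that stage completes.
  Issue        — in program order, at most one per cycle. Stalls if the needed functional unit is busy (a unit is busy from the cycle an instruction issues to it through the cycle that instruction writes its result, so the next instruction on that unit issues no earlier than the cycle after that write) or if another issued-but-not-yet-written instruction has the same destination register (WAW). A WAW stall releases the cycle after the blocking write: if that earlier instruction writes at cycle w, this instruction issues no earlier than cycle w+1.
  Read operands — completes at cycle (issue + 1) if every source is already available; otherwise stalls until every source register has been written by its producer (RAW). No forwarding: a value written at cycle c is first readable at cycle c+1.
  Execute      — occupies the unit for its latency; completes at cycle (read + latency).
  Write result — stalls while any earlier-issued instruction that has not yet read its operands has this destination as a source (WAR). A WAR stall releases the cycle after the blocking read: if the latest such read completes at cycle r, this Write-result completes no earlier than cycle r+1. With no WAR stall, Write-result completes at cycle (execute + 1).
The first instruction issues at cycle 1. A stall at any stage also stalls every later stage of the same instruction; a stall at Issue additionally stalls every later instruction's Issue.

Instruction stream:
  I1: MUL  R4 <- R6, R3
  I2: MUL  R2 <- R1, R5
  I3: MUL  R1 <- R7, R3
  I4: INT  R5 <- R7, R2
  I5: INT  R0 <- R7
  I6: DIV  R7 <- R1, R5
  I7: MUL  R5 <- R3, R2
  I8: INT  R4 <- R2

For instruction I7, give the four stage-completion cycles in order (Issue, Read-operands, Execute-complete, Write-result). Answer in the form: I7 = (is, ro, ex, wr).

t=1  I1→MUL
t=2  I1 RO
t=6  I1 EX
t=7  I1 WR R4
t=8  I2→MUL
t=9  I2 RO
t=13  I2 EX
t=14  I2 WR R2
t=15  I3→MUL
t=16  I3 RO | I4→INT
t=17  I4 RO
t=18  I4 EX
t=19  I4 WR R5
t=20  I3 EX | I5→INT
t=21  I3 WR R1 | I5 RO | I6→DIV
t=22  I5 EX | I6 RO | I7→MUL
t=23  I5 WR R0 | I7 RO
t=24  I8→INT
t=25  I8 RO
t=26  I8 EX
t=27  I7 EX | I8 WR R4
t=28  I7 WR R5
t=30  I6 EX
t=31  I6 WR R7

I7 = (22, 23, 27, 28)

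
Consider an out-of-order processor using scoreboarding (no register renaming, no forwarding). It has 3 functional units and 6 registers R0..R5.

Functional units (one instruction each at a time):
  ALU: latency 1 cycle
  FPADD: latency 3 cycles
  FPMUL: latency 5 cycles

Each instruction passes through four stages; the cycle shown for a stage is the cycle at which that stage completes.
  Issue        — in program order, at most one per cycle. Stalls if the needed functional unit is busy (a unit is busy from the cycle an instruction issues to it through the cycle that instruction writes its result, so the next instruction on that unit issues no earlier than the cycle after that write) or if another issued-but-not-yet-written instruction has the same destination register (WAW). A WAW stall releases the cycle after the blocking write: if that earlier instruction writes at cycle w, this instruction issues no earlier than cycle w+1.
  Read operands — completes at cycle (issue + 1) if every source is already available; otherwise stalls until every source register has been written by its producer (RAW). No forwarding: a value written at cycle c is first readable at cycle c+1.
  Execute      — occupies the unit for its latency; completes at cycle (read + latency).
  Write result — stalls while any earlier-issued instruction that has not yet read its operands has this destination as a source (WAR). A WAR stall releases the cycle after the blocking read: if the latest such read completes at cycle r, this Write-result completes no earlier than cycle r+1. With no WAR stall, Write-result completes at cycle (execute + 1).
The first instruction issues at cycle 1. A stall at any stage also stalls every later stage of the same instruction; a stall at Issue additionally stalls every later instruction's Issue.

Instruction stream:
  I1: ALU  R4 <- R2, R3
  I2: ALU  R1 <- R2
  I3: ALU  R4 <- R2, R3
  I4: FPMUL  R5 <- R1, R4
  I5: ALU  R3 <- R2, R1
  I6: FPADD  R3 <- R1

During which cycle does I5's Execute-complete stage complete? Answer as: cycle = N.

I1: IS=1 RO=2 EX=3 WR=4
I2: IS=5 RO=6 EX=7 WR=8  [struct: ALU busy until I1 writes@4]
I3: IS=9 RO=10 EX=11 WR=12  [struct: ALU busy until I2 writes@8]
I4: IS=10 RO=13 EX=18 WR=19  [RAW R4: wait I3 write@12]
I5: IS=13 RO=14 EX=15 WR=16  [struct: ALU busy until I3 writes@12]
I6: IS=17 RO=18 EX=21 WR=22  [WAW R3: wait I5 write@16]

cycle = 15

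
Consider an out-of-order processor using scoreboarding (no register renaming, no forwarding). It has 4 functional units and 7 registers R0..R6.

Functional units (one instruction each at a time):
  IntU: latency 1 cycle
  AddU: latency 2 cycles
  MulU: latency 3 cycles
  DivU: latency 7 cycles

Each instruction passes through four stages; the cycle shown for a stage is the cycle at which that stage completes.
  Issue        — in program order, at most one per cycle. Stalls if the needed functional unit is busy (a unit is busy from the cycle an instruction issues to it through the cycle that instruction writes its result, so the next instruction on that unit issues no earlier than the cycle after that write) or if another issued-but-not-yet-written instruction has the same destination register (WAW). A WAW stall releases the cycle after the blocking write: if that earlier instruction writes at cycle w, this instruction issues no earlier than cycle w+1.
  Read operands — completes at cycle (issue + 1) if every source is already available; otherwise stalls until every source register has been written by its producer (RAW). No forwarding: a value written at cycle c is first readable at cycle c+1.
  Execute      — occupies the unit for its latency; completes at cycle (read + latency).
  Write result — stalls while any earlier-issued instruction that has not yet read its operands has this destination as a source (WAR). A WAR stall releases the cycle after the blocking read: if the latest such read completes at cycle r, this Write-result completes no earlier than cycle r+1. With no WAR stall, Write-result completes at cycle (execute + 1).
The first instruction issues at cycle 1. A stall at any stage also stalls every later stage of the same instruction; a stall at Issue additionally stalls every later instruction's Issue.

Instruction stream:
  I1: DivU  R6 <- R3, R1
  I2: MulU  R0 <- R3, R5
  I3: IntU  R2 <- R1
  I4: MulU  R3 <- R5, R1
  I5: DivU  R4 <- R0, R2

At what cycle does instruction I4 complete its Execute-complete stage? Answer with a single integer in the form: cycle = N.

cycle = 12

I1: IS=1 RO=2 EX=9 WR=10
I2: IS=2 RO=3 EX=6 WR=7
I3: IS=3 RO=4 EX=5 WR=6
I4: IS=8 RO=9 EX=12 WR=13  [struct: MulU busy until I2 writes@7]
I5: IS=11 RO=12 EX=19 WR=20  [struct: DivU busy until I1 writes@10]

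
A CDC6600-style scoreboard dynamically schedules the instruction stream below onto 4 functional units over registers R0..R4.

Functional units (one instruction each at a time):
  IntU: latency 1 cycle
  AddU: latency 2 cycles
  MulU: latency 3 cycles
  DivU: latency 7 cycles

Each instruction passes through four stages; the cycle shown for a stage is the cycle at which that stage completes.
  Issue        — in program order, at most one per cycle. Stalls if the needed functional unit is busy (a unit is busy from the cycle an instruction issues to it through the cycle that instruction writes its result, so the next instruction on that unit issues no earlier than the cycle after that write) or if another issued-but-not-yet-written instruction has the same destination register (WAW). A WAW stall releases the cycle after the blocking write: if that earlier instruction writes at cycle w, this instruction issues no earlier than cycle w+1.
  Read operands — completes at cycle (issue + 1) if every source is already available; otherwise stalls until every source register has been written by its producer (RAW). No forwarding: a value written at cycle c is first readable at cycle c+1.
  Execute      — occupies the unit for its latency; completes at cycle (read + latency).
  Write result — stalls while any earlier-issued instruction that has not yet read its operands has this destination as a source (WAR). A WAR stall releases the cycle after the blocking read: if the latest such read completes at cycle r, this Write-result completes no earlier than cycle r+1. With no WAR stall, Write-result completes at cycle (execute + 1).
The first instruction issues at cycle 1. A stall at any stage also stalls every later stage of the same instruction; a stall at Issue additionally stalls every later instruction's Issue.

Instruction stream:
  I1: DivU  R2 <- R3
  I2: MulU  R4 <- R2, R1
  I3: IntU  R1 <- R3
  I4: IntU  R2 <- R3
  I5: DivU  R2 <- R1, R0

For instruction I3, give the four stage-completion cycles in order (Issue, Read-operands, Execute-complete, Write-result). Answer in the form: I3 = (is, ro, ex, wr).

I3 = (3, 4, 5, 12)

  I1 | 1 | 2 | 9 | 10
  I2 | 2 | 11 | 14 | 15   RAW R2: wait I1 write@10
  I3 | 3 | 4 | 5 | 12   WAR R1: wait I2 read@11
  I4 | 13 | 14 | 15 | 16   struct: IntU busy until I3 writes@12
  I5 | 17 | 18 | 25 | 26   WAW R2: wait I4 write@16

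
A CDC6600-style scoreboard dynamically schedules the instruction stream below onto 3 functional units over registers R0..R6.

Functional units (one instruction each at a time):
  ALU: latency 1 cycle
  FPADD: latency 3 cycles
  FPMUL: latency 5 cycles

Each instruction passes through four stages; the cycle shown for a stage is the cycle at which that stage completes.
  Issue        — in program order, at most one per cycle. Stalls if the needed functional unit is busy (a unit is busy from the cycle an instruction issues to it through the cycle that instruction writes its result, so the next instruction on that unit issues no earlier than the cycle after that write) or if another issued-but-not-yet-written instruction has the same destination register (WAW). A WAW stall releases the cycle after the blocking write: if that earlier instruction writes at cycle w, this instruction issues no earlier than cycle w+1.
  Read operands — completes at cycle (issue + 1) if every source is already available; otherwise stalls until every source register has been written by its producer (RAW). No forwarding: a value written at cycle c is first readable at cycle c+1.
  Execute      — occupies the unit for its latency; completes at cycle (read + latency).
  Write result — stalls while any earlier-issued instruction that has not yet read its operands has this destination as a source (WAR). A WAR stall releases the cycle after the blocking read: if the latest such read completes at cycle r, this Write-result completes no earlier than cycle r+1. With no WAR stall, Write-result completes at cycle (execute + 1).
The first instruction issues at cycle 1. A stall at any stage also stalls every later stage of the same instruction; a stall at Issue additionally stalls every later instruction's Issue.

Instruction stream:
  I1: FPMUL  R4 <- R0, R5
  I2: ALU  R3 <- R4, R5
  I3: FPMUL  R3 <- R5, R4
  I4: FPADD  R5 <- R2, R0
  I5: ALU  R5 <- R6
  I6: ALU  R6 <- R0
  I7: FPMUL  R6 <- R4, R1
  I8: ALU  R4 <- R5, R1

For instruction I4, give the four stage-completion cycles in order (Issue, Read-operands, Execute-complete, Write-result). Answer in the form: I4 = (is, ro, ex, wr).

c1: I1→FPMUL
c2: I1 RO; I2→ALU
c7: I1 EX
c8: I1 WR R4
c9: I2 RO
c10: I2 EX
c11: I2 WR R3
c12: I3→FPMUL
c13: I3 RO; I4→FPADD
c14: I4 RO
c17: I4 EX
c18: I3 EX; I4 WR R5
c19: I3 WR R3; I5→ALU
c20: I5 RO
c21: I5 EX
c22: I5 WR R5
c23: I6→ALU
c24: I6 RO
c25: I6 EX
c26: I6 WR R6
c27: I7→FPMUL
c28: I7 RO; I8→ALU
c29: I8 RO
c30: I8 EX
c31: I8 WR R4
c33: I7 EX
c34: I7 WR R6

I4 = (13, 14, 17, 18)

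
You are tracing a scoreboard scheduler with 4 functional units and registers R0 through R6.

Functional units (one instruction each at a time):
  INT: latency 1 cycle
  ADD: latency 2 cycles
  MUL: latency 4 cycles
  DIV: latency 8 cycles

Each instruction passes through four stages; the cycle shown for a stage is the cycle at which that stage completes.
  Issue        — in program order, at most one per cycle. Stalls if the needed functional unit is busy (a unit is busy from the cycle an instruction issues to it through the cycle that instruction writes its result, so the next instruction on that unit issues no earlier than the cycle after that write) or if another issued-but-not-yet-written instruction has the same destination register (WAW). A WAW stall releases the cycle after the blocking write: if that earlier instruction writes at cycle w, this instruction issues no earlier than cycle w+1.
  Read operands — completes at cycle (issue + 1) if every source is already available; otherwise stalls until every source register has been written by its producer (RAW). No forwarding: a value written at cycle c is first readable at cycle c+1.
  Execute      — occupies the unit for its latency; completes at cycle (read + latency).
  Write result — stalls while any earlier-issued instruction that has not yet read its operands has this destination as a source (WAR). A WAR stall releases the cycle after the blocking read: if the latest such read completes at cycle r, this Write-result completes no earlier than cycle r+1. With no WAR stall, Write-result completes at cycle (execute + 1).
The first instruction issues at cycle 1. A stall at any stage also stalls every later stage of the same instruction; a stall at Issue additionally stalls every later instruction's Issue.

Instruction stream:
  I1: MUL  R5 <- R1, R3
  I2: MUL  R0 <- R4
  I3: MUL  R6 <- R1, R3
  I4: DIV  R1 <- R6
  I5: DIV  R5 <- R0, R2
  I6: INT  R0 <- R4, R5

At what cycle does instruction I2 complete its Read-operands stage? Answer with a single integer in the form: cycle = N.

I1: IS=1 RO=2 EX=6 WR=7
I2: IS=8 RO=9 EX=13 WR=14  [struct: MUL busy until I1 writes@7]
I3: IS=15 RO=16 EX=20 WR=21  [struct: MUL busy until I2 writes@14]
I4: IS=16 RO=22 EX=30 WR=31  [RAW R6: wait I3 write@21]
I5: IS=32 RO=33 EX=41 WR=42  [struct: DIV busy until I4 writes@31]
I6: IS=33 RO=43 EX=44 WR=45  [RAW R5: wait I5 write@42]

cycle = 9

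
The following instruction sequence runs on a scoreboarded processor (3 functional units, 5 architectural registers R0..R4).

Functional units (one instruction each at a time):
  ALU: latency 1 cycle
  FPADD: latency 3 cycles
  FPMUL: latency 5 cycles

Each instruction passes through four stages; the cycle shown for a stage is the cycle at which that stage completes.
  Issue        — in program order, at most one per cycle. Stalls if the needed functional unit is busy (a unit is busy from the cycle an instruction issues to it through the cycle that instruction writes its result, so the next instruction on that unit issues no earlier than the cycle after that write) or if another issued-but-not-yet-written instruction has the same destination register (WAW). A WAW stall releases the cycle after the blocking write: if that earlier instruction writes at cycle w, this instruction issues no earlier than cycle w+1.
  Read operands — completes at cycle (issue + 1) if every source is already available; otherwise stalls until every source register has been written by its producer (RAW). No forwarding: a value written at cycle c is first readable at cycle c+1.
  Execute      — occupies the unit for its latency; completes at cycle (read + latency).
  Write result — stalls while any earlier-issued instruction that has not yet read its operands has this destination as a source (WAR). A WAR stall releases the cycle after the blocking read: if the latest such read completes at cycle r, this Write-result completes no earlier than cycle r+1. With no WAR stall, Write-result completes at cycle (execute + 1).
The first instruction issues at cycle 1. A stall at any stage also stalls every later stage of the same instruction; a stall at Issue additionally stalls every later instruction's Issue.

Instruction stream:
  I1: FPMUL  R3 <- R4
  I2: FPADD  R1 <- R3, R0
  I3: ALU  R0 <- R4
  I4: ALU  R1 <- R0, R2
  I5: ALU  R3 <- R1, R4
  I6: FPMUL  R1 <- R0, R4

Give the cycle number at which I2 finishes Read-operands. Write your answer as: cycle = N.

cycle = 9

c1: I1 issues→FPMUL
c2: I1 reads · I2 issues→FPADD
c3: I3 issues→ALU
c4: I3 reads
c5: I3 exec-done
c7: I1 exec-done
c8: I1 writes R3
c9: I2 reads
c10: I3 writes R0
c12: I2 exec-done
c13: I2 writes R1
c14: I4 issues→ALU
c15: I4 reads
c16: I4 exec-done
c17: I4 writes R1
c18: I5 issues→ALU
c19: I5 reads · I6 issues→FPMUL
c20: I5 exec-done · I6 reads
c21: I5 writes R3
c25: I6 exec-done
c26: I6 writes R1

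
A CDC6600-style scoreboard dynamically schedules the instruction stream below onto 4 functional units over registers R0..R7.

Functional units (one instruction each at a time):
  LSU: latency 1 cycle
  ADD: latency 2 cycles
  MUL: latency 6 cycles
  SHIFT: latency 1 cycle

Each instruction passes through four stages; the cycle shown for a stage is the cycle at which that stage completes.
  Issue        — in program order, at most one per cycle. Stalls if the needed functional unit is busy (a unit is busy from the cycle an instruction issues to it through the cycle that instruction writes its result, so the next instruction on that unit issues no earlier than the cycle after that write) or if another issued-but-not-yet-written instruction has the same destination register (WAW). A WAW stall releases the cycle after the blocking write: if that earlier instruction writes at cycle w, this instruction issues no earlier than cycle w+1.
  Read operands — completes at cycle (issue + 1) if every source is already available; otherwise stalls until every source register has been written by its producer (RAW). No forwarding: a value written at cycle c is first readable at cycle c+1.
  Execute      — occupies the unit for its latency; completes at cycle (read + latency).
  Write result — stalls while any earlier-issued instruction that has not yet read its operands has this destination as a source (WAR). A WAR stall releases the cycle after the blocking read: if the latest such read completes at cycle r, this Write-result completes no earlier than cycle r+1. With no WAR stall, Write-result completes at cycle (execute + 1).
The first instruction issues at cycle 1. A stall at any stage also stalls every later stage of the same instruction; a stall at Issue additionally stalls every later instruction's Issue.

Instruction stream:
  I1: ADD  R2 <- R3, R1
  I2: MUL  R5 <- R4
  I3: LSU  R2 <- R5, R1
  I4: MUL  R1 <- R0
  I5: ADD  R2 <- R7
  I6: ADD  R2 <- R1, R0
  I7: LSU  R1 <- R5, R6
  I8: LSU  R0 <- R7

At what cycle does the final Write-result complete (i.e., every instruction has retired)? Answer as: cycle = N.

cycle = 27

cycle 1: issue I1 (ADD)
cycle 2: I1 read-ops, issue I2 (MUL)
cycle 3: I2 read-ops
cycle 4: I1 finished on ADD
cycle 5: I1→R2
cycle 6: issue I3 (LSU)
cycle 9: I2 finished on MUL
cycle 10: I2→R5
cycle 11: I3 read-ops, issue I4 (MUL)
cycle 12: I3 finished on LSU, I4 read-ops
cycle 13: I3→R2
cycle 14: issue I5 (ADD)
cycle 15: I5 read-ops
cycle 17: I5 finished on ADD
cycle 18: I4 finished on MUL, I5→R2
cycle 19: I4→R1, issue I6 (ADD)
cycle 20: I6 read-ops, issue I7 (LSU)
cycle 21: I7 read-ops
cycle 22: I6 finished on ADD, I7 finished on LSU
cycle 23: I6→R2, I7→R1
cycle 24: issue I8 (LSU)
cycle 25: I8 read-ops
cycle 26: I8 finished on LSU
cycle 27: I8→R0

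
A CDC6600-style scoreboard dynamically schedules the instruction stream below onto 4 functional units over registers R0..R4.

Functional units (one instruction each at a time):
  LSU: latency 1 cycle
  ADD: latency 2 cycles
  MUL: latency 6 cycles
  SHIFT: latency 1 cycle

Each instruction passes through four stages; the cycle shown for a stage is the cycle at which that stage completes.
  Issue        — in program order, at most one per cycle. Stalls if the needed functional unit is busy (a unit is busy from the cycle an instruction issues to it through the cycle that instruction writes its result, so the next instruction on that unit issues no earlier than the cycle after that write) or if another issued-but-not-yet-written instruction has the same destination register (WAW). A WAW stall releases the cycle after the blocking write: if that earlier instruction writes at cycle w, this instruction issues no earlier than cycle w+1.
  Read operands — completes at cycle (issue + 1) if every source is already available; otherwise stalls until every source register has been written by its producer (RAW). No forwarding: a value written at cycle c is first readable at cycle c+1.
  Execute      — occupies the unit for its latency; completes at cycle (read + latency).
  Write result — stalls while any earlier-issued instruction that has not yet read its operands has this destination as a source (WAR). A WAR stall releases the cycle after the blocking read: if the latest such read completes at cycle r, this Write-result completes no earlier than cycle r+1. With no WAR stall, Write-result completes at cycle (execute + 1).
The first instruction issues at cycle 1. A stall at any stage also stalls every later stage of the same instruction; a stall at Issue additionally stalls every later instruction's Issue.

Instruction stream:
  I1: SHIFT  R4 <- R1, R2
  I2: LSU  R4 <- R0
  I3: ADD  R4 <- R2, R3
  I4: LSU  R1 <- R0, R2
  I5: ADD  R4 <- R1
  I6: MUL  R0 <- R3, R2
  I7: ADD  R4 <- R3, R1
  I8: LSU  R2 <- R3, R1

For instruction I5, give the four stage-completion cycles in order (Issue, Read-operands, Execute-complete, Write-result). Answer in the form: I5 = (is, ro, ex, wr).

cycle 1: I1→SHIFT
cycle 2: I1 RO
cycle 3: I1 EX
cycle 4: I1 WR R4
cycle 5: I2→LSU
cycle 6: I2 RO
cycle 7: I2 EX
cycle 8: I2 WR R4
cycle 9: I3→ADD
cycle 10: I3 RO · I4→LSU
cycle 11: I4 RO
cycle 12: I3 EX · I4 EX
cycle 13: I3 WR R4 · I4 WR R1
cycle 14: I5→ADD
cycle 15: I5 RO · I6→MUL
cycle 16: I6 RO
cycle 17: I5 EX
cycle 18: I5 WR R4
cycle 19: I7→ADD
cycle 20: I7 RO · I8→LSU
cycle 21: I8 RO
cycle 22: I6 EX · I7 EX · I8 EX
cycle 23: I6 WR R0 · I7 WR R4 · I8 WR R2

I5 = (14, 15, 17, 18)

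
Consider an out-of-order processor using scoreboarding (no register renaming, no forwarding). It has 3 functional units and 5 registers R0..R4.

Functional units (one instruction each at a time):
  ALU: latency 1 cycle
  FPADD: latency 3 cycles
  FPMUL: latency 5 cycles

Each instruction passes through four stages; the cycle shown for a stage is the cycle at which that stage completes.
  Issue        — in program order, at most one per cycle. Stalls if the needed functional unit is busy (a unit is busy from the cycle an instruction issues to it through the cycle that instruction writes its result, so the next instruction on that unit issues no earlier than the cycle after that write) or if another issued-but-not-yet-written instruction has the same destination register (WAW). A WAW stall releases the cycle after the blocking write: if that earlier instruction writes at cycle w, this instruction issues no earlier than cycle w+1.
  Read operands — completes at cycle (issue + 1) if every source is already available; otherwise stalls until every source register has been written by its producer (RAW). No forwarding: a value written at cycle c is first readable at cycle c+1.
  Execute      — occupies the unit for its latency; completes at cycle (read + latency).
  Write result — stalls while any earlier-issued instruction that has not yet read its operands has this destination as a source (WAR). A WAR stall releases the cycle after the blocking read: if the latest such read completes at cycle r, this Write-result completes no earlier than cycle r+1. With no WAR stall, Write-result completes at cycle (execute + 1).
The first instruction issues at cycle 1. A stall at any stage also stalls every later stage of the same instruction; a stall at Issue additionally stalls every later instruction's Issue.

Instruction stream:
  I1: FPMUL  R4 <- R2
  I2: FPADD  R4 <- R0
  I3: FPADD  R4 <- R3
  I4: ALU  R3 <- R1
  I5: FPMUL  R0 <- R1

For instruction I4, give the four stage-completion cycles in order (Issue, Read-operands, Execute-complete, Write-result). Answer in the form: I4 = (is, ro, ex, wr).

I1  is:1  ro:2  ex:7  wr:8
I2  is:9  ro:10  ex:13  wr:14  — WAW R4: wait I1 write@8
I3  is:15  ro:16  ex:19  wr:20  — struct: FPADD busy until I2 writes@14
I4  is:16  ro:17  ex:18  wr:19
I5  is:17  ro:18  ex:23  wr:24

I4 = (16, 17, 18, 19)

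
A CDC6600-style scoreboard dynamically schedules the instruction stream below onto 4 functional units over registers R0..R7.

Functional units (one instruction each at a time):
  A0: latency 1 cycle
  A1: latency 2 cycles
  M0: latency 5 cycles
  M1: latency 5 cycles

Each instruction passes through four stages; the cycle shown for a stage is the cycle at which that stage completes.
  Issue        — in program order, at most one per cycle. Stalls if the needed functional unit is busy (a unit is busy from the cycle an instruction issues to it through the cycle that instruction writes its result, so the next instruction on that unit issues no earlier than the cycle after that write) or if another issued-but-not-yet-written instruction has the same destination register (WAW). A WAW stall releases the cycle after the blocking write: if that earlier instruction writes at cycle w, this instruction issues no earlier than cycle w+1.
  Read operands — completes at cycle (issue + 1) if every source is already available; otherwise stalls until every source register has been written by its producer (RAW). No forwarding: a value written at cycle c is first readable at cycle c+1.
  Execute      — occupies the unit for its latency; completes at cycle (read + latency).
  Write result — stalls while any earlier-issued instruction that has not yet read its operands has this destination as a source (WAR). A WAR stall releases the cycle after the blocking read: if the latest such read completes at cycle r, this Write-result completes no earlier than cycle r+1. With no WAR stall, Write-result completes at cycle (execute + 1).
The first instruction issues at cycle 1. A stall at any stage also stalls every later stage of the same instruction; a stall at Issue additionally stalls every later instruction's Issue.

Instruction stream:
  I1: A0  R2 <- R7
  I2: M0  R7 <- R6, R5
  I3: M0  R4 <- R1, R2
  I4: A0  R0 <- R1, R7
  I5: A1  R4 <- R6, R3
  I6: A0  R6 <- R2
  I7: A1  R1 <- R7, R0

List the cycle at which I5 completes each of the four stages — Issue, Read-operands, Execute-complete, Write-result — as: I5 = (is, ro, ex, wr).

I5 = (18, 19, 21, 22)

I1 -> (1, 2, 3, 4)
I2 -> (2, 3, 8, 9)
I3 -> (10, 11, 16, 17)  // struct: M0 busy until I2 writes@9
I4 -> (11, 12, 13, 14)
I5 -> (18, 19, 21, 22)  // WAW R4: wait I3 write@17
I6 -> (19, 20, 21, 22)
I7 -> (23, 24, 26, 27)  // struct: A1 busy until I5 writes@22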